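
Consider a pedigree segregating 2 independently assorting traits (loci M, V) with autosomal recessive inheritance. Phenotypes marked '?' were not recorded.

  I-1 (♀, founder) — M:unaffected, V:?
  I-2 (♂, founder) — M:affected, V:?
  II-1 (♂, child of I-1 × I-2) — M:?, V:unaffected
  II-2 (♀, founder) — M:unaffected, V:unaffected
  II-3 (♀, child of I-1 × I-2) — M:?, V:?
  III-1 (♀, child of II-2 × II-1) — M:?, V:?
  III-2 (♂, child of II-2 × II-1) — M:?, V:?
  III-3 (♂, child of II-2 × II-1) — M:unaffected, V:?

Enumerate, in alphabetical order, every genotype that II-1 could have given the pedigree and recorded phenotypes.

M/I-1 un ·: MM|Mm
M/I-2 aff ·: mm
M/II-1 ? I-1×I-2: Mm|mm
M/II-2 un ·: MM|Mm
M/II-3 ? I-1×I-2: Mm|mm
M/III-1 ? II-2×II-1: MM|Mm|mm
M/III-2 ? II-2×II-1: MM|Mm|mm
M/III-3 un II-2×II-1: MM|Mm
⇒ M over [I-1,I-2,II-1,II-2,II-3,III-1,III-2,III-3]: 88 consistent
V/I-1 ? ·: VV|Vv|vv
V/I-2 ? ·: VV|Vv|vv
V/II-1 un I-1×I-2: VV|Vv
V/II-2 un ·: VV|Vv
V/II-3 ? I-1×I-2: VV|Vv|vv
V/III-1 ? II-2×II-1: VV|Vv|vv
V/III-2 ? II-2×II-1: VV|Vv|vv
V/III-3 ? II-2×II-1: VV|Vv|vv
⇒ V over [I-1,I-2,II-1,II-2,II-3,III-1,III-2,III-3]: 527 consistent

II-1 ∈ {Mm VV, Mm Vv, mm VV, mm Vv}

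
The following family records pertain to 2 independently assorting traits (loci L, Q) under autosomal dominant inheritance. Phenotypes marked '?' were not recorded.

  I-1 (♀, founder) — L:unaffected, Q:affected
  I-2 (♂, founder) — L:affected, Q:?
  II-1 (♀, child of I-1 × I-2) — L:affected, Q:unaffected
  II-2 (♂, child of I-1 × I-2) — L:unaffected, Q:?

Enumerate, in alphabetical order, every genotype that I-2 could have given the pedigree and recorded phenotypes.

I-2 ∈ {Ll Qq, Ll qq}

L/I-1 un ·: ll
L/I-2 aff ·: Ll
L/II-1 aff I-1×I-2: Ll
L/II-2 un I-1×I-2: ll
⇒ L over [I-1,I-2,II-1,II-2]: 1 consistent
Q/I-1 aff ·: Qq
Q/I-2 ? ·: qq|Qq
Q/II-1 un I-1×I-2: qq
Q/II-2 ? I-1×I-2: qq|Qq|QQ
⇒ Q over [I-1,I-2,II-1,II-2]: 5 consistent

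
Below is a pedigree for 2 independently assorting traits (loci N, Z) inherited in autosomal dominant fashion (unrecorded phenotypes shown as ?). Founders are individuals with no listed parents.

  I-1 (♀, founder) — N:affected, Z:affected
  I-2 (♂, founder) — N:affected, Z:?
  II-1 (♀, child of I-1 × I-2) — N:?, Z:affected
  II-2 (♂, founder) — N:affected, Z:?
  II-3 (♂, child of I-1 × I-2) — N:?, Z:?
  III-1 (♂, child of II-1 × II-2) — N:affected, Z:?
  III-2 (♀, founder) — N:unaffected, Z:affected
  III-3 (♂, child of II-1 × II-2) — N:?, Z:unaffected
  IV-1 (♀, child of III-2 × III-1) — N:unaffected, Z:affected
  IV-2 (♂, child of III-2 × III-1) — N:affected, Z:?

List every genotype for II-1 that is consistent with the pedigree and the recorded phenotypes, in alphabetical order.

II-1 ∈ {NN Zz, Nn Zz, nn Zz}

N/I-1 aff ·: Nn|NN
N/I-2 aff ·: Nn|NN
N/II-1 ? I-1×I-2: nn|Nn|NN
N/II-2 aff ·: Nn|NN
N/II-3 ? I-1×I-2: nn|Nn|NN
N/III-1 aff II-1×II-2: Nn
N/III-2 un ·: nn
N/III-3 ? II-1×II-2: nn|Nn|NN
N/IV-1 un III-2×III-1: nn
N/IV-2 aff III-2×III-1: Nn
⇒ N over [I-1,I-2,II-1,II-2,II-3,III-1,III-2,III-3,IV-1,IV-2]: 60 consistent
Z/I-1 aff ·: Zz|ZZ
Z/I-2 ? ·: zz|Zz|ZZ
Z/II-1 aff I-1×I-2: Zz
Z/II-2 ? ·: zz|Zz
Z/II-3 ? I-1×I-2: zz|Zz|ZZ
Z/III-1 ? II-1×II-2: zz|Zz|ZZ
Z/III-2 aff ·: Zz|ZZ
Z/III-3 un II-1×II-2: zz
Z/IV-1 aff III-2×III-1: Zz|ZZ
Z/IV-2 ? III-2×III-1: zz|Zz|ZZ
⇒ Z over [I-1,I-2,II-1,II-2,II-3,III-1,III-2,III-3,IV-1,IV-2]: 310 consistent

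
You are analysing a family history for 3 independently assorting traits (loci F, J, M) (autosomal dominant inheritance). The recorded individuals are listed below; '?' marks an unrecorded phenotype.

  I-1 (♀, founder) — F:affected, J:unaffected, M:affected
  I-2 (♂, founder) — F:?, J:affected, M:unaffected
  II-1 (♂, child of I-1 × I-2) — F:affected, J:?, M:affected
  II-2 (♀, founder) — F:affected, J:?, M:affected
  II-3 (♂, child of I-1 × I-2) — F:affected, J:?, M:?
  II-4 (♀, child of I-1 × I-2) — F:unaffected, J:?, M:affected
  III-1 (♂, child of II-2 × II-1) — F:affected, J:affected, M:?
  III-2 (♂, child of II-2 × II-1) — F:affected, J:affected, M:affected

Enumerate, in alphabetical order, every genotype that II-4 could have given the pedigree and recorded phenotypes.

F/I-1 aff ·: Ff
F/I-2 ? ·: ff|Ff
F/II-1 aff I-1×I-2: Ff|FF
F/II-2 aff ·: Ff|FF
F/II-3 aff I-1×I-2: Ff|FF
F/II-4 un I-1×I-2: ff
F/III-1 aff II-2×II-1: Ff|FF
F/III-2 aff II-2×II-1: Ff|FF
⇒ F over [I-1,I-2,II-1,II-2,II-3,II-4,III-1,III-2]: 34 consistent
J/I-1 un ·: jj
J/I-2 aff ·: Jj|JJ
J/II-1 ? I-1×I-2: jj|Jj
J/II-2 ? ·: jj|Jj|JJ
J/II-3 ? I-1×I-2: jj|Jj
J/II-4 ? I-1×I-2: jj|Jj
J/III-1 aff II-2×II-1: Jj|JJ
J/III-2 aff II-2×II-1: Jj|JJ
⇒ J over [I-1,I-2,II-1,II-2,II-3,II-4,III-1,III-2]: 53 consistent
M/I-1 aff ·: Mm|MM
M/I-2 un ·: mm
M/II-1 aff I-1×I-2: Mm
M/II-2 aff ·: Mm|MM
M/II-3 ? I-1×I-2: mm|Mm
M/II-4 aff I-1×I-2: Mm
M/III-1 ? II-2×II-1: mm|Mm|MM
M/III-2 aff II-2×II-1: Mm|MM
⇒ M over [I-1,I-2,II-1,II-2,II-3,II-4,III-1,III-2]: 30 consistent

II-4 ∈ {ff Jj Mm, ff jj Mm}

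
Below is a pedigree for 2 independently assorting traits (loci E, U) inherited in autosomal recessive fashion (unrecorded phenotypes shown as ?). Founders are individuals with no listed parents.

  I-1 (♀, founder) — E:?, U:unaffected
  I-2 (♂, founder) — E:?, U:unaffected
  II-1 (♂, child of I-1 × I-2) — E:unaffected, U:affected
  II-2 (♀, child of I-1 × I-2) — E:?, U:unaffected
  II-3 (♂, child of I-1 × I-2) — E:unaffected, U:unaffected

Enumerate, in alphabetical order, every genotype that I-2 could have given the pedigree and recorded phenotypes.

I-2 ∈ {EE Uu, Ee Uu, ee Uu}

E/I-1 ? ·: EE|Ee|ee
E/I-2 ? ·: EE|Ee|ee
E/II-1 un I-1×I-2: EE|Ee
E/II-2 ? I-1×I-2: EE|Ee|ee
E/II-3 un I-1×I-2: EE|Ee
⇒ E over [I-1,I-2,II-1,II-2,II-3]: 35 consistent
U/I-1 un ·: Uu
U/I-2 un ·: Uu
U/II-1 aff I-1×I-2: uu
U/II-2 un I-1×I-2: UU|Uu
U/II-3 un I-1×I-2: UU|Uu
⇒ U over [I-1,I-2,II-1,II-2,II-3]: 4 consistent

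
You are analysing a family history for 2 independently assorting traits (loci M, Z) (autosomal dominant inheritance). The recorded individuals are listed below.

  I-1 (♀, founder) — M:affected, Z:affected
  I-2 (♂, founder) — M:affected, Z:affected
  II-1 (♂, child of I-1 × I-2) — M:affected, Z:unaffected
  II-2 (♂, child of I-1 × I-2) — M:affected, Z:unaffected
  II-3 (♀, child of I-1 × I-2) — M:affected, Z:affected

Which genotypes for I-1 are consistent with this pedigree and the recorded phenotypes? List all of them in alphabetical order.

I-1 ∈ {MM Zz, Mm Zz}

M/I-1 aff ·: Mm|MM
M/I-2 aff ·: Mm|MM
M/II-1 aff I-1×I-2: Mm|MM
M/II-2 aff I-1×I-2: Mm|MM
M/II-3 aff I-1×I-2: Mm|MM
⇒ M over [I-1,I-2,II-1,II-2,II-3]: 25 consistent
Z/I-1 aff ·: Zz
Z/I-2 aff ·: Zz
Z/II-1 un I-1×I-2: zz
Z/II-2 un I-1×I-2: zz
Z/II-3 aff I-1×I-2: Zz|ZZ
⇒ Z over [I-1,I-2,II-1,II-2,II-3]: 2 consistent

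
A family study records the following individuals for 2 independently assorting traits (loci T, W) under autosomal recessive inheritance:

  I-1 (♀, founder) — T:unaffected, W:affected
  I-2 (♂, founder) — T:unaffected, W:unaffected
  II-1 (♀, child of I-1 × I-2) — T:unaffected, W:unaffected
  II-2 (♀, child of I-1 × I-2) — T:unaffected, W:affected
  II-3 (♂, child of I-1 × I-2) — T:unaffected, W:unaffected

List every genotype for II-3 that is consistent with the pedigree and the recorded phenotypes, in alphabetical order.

II-3 ∈ {TT Ww, Tt Ww}

T/I-1 un ·: TT|Tt
T/I-2 un ·: TT|Tt
T/II-1 un I-1×I-2: TT|Tt
T/II-2 un I-1×I-2: TT|Tt
T/II-3 un I-1×I-2: TT|Tt
⇒ T over [I-1,I-2,II-1,II-2,II-3]: 25 consistent
W/I-1 aff ·: ww
W/I-2 un ·: Ww
W/II-1 un I-1×I-2: Ww
W/II-2 aff I-1×I-2: ww
W/II-3 un I-1×I-2: Ww
⇒ W over [I-1,I-2,II-1,II-2,II-3]: 1 consistent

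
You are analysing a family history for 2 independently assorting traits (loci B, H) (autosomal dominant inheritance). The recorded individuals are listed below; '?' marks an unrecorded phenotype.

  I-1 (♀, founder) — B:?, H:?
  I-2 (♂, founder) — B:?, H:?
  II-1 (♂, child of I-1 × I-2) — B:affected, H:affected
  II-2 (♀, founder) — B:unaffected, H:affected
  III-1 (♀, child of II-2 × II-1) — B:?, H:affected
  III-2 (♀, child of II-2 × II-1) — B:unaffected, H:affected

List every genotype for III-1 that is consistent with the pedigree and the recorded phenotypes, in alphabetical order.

B/I-1 ? ·: bb|Bb|BB
B/I-2 ? ·: bb|Bb|BB
B/II-1 aff I-1×I-2: Bb
B/II-2 un ·: bb
B/III-1 ? II-2×II-1: bb|Bb
B/III-2 un II-2×II-1: bb
⇒ B over [I-1,I-2,II-1,II-2,III-1,III-2]: 14 consistent
H/I-1 ? ·: hh|Hh|HH
H/I-2 ? ·: hh|Hh|HH
H/II-1 aff I-1×I-2: Hh|HH
H/II-2 aff ·: Hh|HH
H/III-1 aff II-2×II-1: Hh|HH
H/III-2 aff II-2×II-1: Hh|HH
⇒ H over [I-1,I-2,II-1,II-2,III-1,III-2]: 76 consistent

III-1 ∈ {Bb HH, Bb Hh, bb HH, bb Hh}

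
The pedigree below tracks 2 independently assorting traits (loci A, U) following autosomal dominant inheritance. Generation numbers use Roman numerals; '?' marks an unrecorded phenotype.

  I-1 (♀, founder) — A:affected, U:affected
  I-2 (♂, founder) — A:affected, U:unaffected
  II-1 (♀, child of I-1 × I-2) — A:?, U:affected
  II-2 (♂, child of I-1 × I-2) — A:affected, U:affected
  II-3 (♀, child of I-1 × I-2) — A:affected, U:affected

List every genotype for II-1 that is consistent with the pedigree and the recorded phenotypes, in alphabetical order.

II-1 ∈ {AA Uu, Aa Uu, aa Uu}

A/I-1 aff ·: Aa|AA
A/I-2 aff ·: Aa|AA
A/II-1 ? I-1×I-2: aa|Aa|AA
A/II-2 aff I-1×I-2: Aa|AA
A/II-3 aff I-1×I-2: Aa|AA
⇒ A over [I-1,I-2,II-1,II-2,II-3]: 29 consistent
U/I-1 aff ·: Uu|UU
U/I-2 un ·: uu
U/II-1 aff I-1×I-2: Uu
U/II-2 aff I-1×I-2: Uu
U/II-3 aff I-1×I-2: Uu
⇒ U over [I-1,I-2,II-1,II-2,II-3]: 2 consistent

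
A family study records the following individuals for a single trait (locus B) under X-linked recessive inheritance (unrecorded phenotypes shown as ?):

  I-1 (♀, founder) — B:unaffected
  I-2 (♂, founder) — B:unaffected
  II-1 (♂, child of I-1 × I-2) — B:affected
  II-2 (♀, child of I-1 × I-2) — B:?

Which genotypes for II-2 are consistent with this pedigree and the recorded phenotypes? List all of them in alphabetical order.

B/I-1 un ·: X^BX^b
B/I-2 un ·: X^BY
B/II-1 aff I-1×I-2: X^bY
B/II-2 ? I-1×I-2: X^BX^B|X^BX^b
⇒ B over [I-1,I-2,II-1,II-2]: 2 consistent

II-2 ∈ {X^BX^B, X^BX^b}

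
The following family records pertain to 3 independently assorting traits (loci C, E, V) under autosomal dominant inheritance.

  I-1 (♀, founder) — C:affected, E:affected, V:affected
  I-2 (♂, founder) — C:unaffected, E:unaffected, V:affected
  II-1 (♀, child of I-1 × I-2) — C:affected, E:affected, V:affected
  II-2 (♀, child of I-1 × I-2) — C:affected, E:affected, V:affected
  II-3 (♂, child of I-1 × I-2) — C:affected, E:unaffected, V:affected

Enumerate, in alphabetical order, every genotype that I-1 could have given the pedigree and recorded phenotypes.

I-1 ∈ {CC Ee VV, CC Ee Vv, Cc Ee VV, Cc Ee Vv}

C/I-1 aff ·: Cc|CC
C/I-2 un ·: cc
C/II-1 aff I-1×I-2: Cc
C/II-2 aff I-1×I-2: Cc
C/II-3 aff I-1×I-2: Cc
⇒ C over [I-1,I-2,II-1,II-2,II-3]: 2 consistent
E/I-1 aff ·: Ee
E/I-2 un ·: ee
E/II-1 aff I-1×I-2: Ee
E/II-2 aff I-1×I-2: Ee
E/II-3 un I-1×I-2: ee
⇒ E over [I-1,I-2,II-1,II-2,II-3]: 1 consistent
V/I-1 aff ·: Vv|VV
V/I-2 aff ·: Vv|VV
V/II-1 aff I-1×I-2: Vv|VV
V/II-2 aff I-1×I-2: Vv|VV
V/II-3 aff I-1×I-2: Vv|VV
⇒ V over [I-1,I-2,II-1,II-2,II-3]: 25 consistent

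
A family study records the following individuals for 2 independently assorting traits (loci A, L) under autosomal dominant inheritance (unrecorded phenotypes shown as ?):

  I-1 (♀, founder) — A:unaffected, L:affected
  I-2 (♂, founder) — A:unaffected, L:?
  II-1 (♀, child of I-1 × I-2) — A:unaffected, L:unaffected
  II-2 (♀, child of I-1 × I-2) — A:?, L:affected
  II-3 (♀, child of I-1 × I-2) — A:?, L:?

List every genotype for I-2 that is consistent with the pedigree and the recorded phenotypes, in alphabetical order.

A/I-1 un ·: aa
A/I-2 un ·: aa
A/II-1 un I-1×I-2: aa
A/II-2 ? I-1×I-2: aa
A/II-3 ? I-1×I-2: aa
⇒ A over [I-1,I-2,II-1,II-2,II-3]: 1 consistent
L/I-1 aff ·: Ll
L/I-2 ? ·: ll|Ll
L/II-1 un I-1×I-2: ll
L/II-2 aff I-1×I-2: Ll|LL
L/II-3 ? I-1×I-2: ll|Ll|LL
⇒ L over [I-1,I-2,II-1,II-2,II-3]: 8 consistent

I-2 ∈ {aa Ll, aa ll}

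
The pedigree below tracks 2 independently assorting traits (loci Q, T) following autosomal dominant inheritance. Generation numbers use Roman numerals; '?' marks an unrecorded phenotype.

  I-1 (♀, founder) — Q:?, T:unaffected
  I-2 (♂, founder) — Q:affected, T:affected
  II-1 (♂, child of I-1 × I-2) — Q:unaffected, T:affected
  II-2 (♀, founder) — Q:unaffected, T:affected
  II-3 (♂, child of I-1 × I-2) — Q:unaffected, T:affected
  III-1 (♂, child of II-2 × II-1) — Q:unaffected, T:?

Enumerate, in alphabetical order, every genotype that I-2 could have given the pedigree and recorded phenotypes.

I-2 ∈ {Qq TT, Qq Tt}

Q/I-1 ? ·: qq|Qq
Q/I-2 aff ·: Qq
Q/II-1 un I-1×I-2: qq
Q/II-2 un ·: qq
Q/II-3 un I-1×I-2: qq
Q/III-1 un II-2×II-1: qq
⇒ Q over [I-1,I-2,II-1,II-2,II-3,III-1]: 2 consistent
T/I-1 un ·: tt
T/I-2 aff ·: Tt|TT
T/II-1 aff I-1×I-2: Tt
T/II-2 aff ·: Tt|TT
T/II-3 aff I-1×I-2: Tt
T/III-1 ? II-2×II-1: tt|Tt|TT
⇒ T over [I-1,I-2,II-1,II-2,II-3,III-1]: 10 consistent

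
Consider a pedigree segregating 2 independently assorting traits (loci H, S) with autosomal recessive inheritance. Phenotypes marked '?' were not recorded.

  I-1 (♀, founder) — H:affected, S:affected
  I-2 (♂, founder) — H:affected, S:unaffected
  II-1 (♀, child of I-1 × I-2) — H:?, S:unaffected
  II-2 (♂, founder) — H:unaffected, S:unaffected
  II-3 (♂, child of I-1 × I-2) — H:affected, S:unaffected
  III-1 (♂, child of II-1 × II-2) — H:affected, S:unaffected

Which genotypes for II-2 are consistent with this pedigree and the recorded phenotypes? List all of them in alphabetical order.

II-2 ∈ {Hh SS, Hh Ss}

H/I-1 aff ·: hh
H/I-2 aff ·: hh
H/II-1 ? I-1×I-2: hh
H/II-2 un ·: Hh
H/II-3 aff I-1×I-2: hh
H/III-1 aff II-1×II-2: hh
⇒ H over [I-1,I-2,II-1,II-2,II-3,III-1]: 1 consistent
S/I-1 aff ·: ss
S/I-2 un ·: SS|Ss
S/II-1 un I-1×I-2: Ss
S/II-2 un ·: SS|Ss
S/II-3 un I-1×I-2: Ss
S/III-1 un II-1×II-2: SS|Ss
⇒ S over [I-1,I-2,II-1,II-2,II-3,III-1]: 8 consistent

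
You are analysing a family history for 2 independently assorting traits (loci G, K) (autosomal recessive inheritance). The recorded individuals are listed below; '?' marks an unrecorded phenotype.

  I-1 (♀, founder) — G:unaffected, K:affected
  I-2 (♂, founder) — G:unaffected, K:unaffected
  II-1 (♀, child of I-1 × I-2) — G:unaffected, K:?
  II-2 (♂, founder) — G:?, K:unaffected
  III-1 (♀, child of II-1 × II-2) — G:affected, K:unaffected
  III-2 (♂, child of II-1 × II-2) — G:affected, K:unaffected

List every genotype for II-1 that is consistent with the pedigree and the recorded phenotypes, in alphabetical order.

II-1 ∈ {Gg Kk, Gg kk}

G/I-1 un ·: GG|Gg
G/I-2 un ·: GG|Gg
G/II-1 un I-1×I-2: Gg
G/II-2 ? ·: Gg|gg
G/III-1 aff II-1×II-2: gg
G/III-2 aff II-1×II-2: gg
⇒ G over [I-1,I-2,II-1,II-2,III-1,III-2]: 6 consistent
K/I-1 aff ·: kk
K/I-2 un ·: KK|Kk
K/II-1 ? I-1×I-2: Kk|kk
K/II-2 un ·: KK|Kk
K/III-1 un II-1×II-2: KK|Kk
K/III-2 un II-1×II-2: KK|Kk
⇒ K over [I-1,I-2,II-1,II-2,III-1,III-2]: 18 consistent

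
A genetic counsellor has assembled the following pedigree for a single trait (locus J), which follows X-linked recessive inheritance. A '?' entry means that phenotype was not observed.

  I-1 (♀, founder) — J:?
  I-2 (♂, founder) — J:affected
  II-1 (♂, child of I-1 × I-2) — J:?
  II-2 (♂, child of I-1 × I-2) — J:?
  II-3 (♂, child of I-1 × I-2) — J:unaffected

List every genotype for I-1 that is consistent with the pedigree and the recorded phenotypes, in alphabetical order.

J/I-1 ? ·: X^JX^J|X^JX^j
J/I-2 aff ·: X^jY
J/II-1 ? I-1×I-2: X^JY|X^jY
J/II-2 ? I-1×I-2: X^JY|X^jY
J/II-3 un I-1×I-2: X^JY
⇒ J over [I-1,I-2,II-1,II-2,II-3]: 5 consistent

I-1 ∈ {X^JX^J, X^JX^j}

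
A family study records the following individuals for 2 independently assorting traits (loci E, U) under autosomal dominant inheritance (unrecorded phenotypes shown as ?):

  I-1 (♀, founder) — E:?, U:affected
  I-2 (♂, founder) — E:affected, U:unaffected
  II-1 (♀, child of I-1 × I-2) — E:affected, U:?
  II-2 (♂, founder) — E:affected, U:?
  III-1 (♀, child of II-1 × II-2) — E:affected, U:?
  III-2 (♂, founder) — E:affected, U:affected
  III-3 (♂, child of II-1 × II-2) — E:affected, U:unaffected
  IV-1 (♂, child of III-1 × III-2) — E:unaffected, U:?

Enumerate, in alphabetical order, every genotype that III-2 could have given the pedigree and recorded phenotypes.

E/I-1 ? ·: ee|Ee|EE
E/I-2 aff ·: Ee|EE
E/II-1 aff I-1×I-2: Ee|EE
E/II-2 aff ·: Ee|EE
E/III-1 aff II-1×II-2: Ee
E/III-2 aff ·: Ee
E/III-3 aff II-1×II-2: Ee|EE
E/IV-1 un III-1×III-2: ee
⇒ E over [I-1,I-2,II-1,II-2,III-1,III-2,III-3,IV-1]: 28 consistent
U/I-1 aff ·: Uu|UU
U/I-2 un ·: uu
U/II-1 ? I-1×I-2: uu|Uu
U/II-2 ? ·: uu|Uu
U/III-1 ? II-1×II-2: uu|Uu|UU
U/III-2 aff ·: Uu|UU
U/III-3 un II-1×II-2: uu
U/IV-1 ? III-1×III-2: uu|Uu|UU
⇒ U over [I-1,I-2,II-1,II-2,III-1,III-2,III-3,IV-1]: 49 consistent

III-2 ∈ {Ee UU, Ee Uu}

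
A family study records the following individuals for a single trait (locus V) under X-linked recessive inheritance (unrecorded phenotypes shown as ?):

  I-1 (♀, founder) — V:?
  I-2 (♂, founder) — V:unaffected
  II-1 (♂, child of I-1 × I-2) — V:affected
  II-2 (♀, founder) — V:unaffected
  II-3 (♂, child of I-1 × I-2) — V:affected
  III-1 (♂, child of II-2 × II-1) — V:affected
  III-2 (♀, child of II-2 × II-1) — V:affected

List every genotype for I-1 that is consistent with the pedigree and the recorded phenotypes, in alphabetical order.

I-1 ∈ {X^VX^v, X^vX^v}

V/I-1 ? ·: X^VX^v|X^vX^v
V/I-2 un ·: X^VY
V/II-1 aff I-1×I-2: X^vY
V/II-2 un ·: X^VX^v
V/II-3 aff I-1×I-2: X^vY
V/III-1 aff II-2×II-1: X^vY
V/III-2 aff II-2×II-1: X^vX^v
⇒ V over [I-1,I-2,II-1,II-2,II-3,III-1,III-2]: 2 consistent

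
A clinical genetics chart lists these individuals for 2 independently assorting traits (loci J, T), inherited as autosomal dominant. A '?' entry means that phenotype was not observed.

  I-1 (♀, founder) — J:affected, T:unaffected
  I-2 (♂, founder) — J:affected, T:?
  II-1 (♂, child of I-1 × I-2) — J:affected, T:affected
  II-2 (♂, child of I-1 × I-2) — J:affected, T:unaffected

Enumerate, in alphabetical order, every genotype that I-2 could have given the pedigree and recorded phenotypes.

I-2 ∈ {JJ Tt, Jj Tt}

J/I-1 aff ·: Jj|JJ
J/I-2 aff ·: Jj|JJ
J/II-1 aff I-1×I-2: Jj|JJ
J/II-2 aff I-1×I-2: Jj|JJ
⇒ J over [I-1,I-2,II-1,II-2]: 13 consistent
T/I-1 un ·: tt
T/I-2 ? ·: Tt
T/II-1 aff I-1×I-2: Tt
T/II-2 un I-1×I-2: tt
⇒ T over [I-1,I-2,II-1,II-2]: 1 consistent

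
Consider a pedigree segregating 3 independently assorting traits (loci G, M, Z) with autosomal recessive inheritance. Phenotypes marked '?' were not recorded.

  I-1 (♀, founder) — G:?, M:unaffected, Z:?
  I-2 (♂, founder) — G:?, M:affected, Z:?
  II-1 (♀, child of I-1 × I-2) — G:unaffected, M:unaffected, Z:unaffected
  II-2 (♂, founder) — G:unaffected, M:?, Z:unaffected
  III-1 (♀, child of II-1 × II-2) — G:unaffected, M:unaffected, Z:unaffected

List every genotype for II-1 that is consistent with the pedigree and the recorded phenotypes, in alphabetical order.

G/I-1 ? ·: GG|Gg|gg
G/I-2 ? ·: GG|Gg|gg
G/II-1 un I-1×I-2: GG|Gg
G/II-2 un ·: GG|Gg
G/III-1 un II-1×II-2: GG|Gg
⇒ G over [I-1,I-2,II-1,II-2,III-1]: 40 consistent
M/I-1 un ·: MM|Mm
M/I-2 aff ·: mm
M/II-1 un I-1×I-2: Mm
M/II-2 ? ·: MM|Mm|mm
M/III-1 un II-1×II-2: MM|Mm
⇒ M over [I-1,I-2,II-1,II-2,III-1]: 10 consistent
Z/I-1 ? ·: ZZ|Zz|zz
Z/I-2 ? ·: ZZ|Zz|zz
Z/II-1 un I-1×I-2: ZZ|Zz
Z/II-2 un ·: ZZ|Zz
Z/III-1 un II-1×II-2: ZZ|Zz
⇒ Z over [I-1,I-2,II-1,II-2,III-1]: 40 consistent

II-1 ∈ {GG Mm ZZ, GG Mm Zz, Gg Mm ZZ, Gg Mm Zz}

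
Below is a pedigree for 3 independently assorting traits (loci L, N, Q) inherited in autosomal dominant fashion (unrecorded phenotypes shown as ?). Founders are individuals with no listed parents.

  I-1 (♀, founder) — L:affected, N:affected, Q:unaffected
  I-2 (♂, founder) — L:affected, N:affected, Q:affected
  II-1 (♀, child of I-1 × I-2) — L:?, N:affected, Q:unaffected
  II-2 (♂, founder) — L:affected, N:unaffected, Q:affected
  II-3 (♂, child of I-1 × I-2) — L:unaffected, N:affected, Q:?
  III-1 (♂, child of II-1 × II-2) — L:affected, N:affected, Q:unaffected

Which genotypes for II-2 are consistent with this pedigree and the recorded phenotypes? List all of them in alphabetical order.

L/I-1 aff ·: Ll
L/I-2 aff ·: Ll
L/II-1 ? I-1×I-2: ll|Ll|LL
L/II-2 aff ·: Ll|LL
L/II-3 un I-1×I-2: ll
L/III-1 aff II-1×II-2: Ll|LL
⇒ L over [I-1,I-2,II-1,II-2,II-3,III-1]: 9 consistent
N/I-1 aff ·: Nn|NN
N/I-2 aff ·: Nn|NN
N/II-1 aff I-1×I-2: Nn|NN
N/II-2 un ·: nn
N/II-3 aff I-1×I-2: Nn|NN
N/III-1 aff II-1×II-2: Nn
⇒ N over [I-1,I-2,II-1,II-2,II-3,III-1]: 13 consistent
Q/I-1 un ·: qq
Q/I-2 aff ·: Qq
Q/II-1 un I-1×I-2: qq
Q/II-2 aff ·: Qq
Q/II-3 ? I-1×I-2: qq|Qq
Q/III-1 un II-1×II-2: qq
⇒ Q over [I-1,I-2,II-1,II-2,II-3,III-1]: 2 consistent

II-2 ∈ {LL nn Qq, Ll nn Qq}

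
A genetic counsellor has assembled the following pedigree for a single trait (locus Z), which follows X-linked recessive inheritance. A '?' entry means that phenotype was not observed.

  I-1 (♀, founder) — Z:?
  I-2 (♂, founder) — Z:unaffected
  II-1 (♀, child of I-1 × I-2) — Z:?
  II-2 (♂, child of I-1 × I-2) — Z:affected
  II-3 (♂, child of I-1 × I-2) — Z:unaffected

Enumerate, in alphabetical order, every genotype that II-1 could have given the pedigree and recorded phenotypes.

Z/I-1 ? ·: X^ZX^z
Z/I-2 un ·: X^ZY
Z/II-1 ? I-1×I-2: X^ZX^Z|X^ZX^z
Z/II-2 aff I-1×I-2: X^zY
Z/II-3 un I-1×I-2: X^ZY
⇒ Z over [I-1,I-2,II-1,II-2,II-3]: 2 consistent

II-1 ∈ {X^ZX^Z, X^ZX^z}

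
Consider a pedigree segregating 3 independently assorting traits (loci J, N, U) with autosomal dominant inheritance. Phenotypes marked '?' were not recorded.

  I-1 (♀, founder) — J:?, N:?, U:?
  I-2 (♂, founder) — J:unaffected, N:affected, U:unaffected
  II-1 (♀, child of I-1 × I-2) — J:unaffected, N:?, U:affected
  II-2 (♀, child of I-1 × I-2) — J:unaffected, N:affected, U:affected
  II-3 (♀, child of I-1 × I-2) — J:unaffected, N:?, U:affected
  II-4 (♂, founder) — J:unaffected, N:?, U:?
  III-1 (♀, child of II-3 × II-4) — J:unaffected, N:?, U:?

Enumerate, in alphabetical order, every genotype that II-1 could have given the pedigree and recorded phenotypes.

J/I-1 ? ·: jj|Jj
J/I-2 un ·: jj
J/II-1 un I-1×I-2: jj
J/II-2 un I-1×I-2: jj
J/II-3 un I-1×I-2: jj
J/II-4 un ·: jj
J/III-1 un II-3×II-4: jj
⇒ J over [I-1,I-2,II-1,II-2,II-3,II-4,III-1]: 2 consistent
N/I-1 ? ·: nn|Nn|NN
N/I-2 aff ·: Nn|NN
N/II-1 ? I-1×I-2: nn|Nn|NN
N/II-2 aff I-1×I-2: Nn|NN
N/II-3 ? I-1×I-2: nn|Nn|NN
N/II-4 ? ·: nn|Nn|NN
N/III-1 ? II-3×II-4: nn|Nn|NN
⇒ N over [I-1,I-2,II-1,II-2,II-3,II-4,III-1]: 211 consistent
U/I-1 ? ·: Uu|UU
U/I-2 un ·: uu
U/II-1 aff I-1×I-2: Uu
U/II-2 aff I-1×I-2: Uu
U/II-3 aff I-1×I-2: Uu
U/II-4 ? ·: uu|Uu|UU
U/III-1 ? II-3×II-4: uu|Uu|UU
⇒ U over [I-1,I-2,II-1,II-2,II-3,II-4,III-1]: 14 consistent

II-1 ∈ {jj NN Uu, jj Nn Uu, jj nn Uu}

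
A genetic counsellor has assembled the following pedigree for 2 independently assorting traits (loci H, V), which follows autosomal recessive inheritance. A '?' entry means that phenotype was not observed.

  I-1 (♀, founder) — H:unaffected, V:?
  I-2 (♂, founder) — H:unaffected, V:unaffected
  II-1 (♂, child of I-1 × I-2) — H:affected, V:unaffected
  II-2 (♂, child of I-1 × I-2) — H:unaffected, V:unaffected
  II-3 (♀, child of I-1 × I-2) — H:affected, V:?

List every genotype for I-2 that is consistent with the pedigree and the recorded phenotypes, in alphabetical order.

I-2 ∈ {Hh VV, Hh Vv}

H/I-1 un ·: Hh
H/I-2 un ·: Hh
H/II-1 aff I-1×I-2: hh
H/II-2 un I-1×I-2: HH|Hh
H/II-3 aff I-1×I-2: hh
⇒ H over [I-1,I-2,II-1,II-2,II-3]: 2 consistent
V/I-1 ? ·: VV|Vv|vv
V/I-2 un ·: VV|Vv
V/II-1 un I-1×I-2: VV|Vv
V/II-2 un I-1×I-2: VV|Vv
V/II-3 ? I-1×I-2: VV|Vv|vv
⇒ V over [I-1,I-2,II-1,II-2,II-3]: 32 consistent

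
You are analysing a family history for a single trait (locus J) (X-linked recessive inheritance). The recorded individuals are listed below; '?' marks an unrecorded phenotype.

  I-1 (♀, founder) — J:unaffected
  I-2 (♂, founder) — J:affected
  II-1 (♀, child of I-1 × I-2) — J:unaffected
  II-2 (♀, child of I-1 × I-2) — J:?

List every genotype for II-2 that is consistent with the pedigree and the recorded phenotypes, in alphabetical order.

II-2 ∈ {X^JX^j, X^jX^j}

J/I-1 un ·: X^JX^J|X^JX^j
J/I-2 aff ·: X^jY
J/II-1 un I-1×I-2: X^JX^j
J/II-2 ? I-1×I-2: X^JX^j|X^jX^j
⇒ J over [I-1,I-2,II-1,II-2]: 3 consistent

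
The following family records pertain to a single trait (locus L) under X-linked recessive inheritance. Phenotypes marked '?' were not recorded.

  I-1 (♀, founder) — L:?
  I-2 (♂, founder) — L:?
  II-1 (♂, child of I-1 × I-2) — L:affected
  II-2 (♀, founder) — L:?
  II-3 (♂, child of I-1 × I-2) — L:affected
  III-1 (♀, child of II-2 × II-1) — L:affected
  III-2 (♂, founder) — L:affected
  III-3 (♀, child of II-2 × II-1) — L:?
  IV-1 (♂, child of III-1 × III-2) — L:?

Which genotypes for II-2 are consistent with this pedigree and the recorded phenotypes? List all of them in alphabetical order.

L/I-1 ? ·: X^LX^l|X^lX^l
L/I-2 ? ·: X^LY|X^lY
L/II-1 aff I-1×I-2: X^lY
L/II-2 ? ·: X^LX^l|X^lX^l
L/II-3 aff I-1×I-2: X^lY
L/III-1 aff II-2×II-1: X^lX^l
L/III-2 aff ·: X^lY
L/III-3 ? II-2×II-1: X^LX^l|X^lX^l
L/IV-1 ? III-1×III-2: X^lY
⇒ L over [I-1,I-2,II-1,II-2,II-3,III-1,III-2,III-3,IV-1]: 12 consistent

II-2 ∈ {X^LX^l, X^lX^l}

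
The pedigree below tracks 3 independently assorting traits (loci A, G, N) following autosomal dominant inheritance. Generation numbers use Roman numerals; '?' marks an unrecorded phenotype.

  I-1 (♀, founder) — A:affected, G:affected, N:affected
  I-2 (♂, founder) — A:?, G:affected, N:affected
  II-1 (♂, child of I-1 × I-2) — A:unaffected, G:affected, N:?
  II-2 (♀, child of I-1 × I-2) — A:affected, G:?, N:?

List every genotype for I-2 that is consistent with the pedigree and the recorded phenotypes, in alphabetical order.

A/I-1 aff ·: Aa
A/I-2 ? ·: aa|Aa
A/II-1 un I-1×I-2: aa
A/II-2 aff I-1×I-2: Aa|AA
⇒ A over [I-1,I-2,II-1,II-2]: 3 consistent
G/I-1 aff ·: Gg|GG
G/I-2 aff ·: Gg|GG
G/II-1 aff I-1×I-2: Gg|GG
G/II-2 ? I-1×I-2: gg|Gg|GG
⇒ G over [I-1,I-2,II-1,II-2]: 15 consistent
N/I-1 aff ·: Nn|NN
N/I-2 aff ·: Nn|NN
N/II-1 ? I-1×I-2: nn|Nn|NN
N/II-2 ? I-1×I-2: nn|Nn|NN
⇒ N over [I-1,I-2,II-1,II-2]: 18 consistent

I-2 ∈ {Aa GG NN, Aa GG Nn, Aa Gg NN, Aa Gg Nn, aa GG NN, aa GG Nn, aa Gg NN, aa Gg Nn}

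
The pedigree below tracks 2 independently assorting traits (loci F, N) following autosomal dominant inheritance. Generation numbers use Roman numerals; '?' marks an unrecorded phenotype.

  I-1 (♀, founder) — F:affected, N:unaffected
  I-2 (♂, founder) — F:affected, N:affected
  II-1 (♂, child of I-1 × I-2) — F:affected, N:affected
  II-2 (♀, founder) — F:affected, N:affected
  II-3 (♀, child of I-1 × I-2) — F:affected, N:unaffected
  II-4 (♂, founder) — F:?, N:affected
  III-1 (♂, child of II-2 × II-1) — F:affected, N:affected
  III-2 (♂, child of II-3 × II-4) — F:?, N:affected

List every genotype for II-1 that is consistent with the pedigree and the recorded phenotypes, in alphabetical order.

F/I-1 aff ·: Ff|FF
F/I-2 aff ·: Ff|FF
F/II-1 aff I-1×I-2: Ff|FF
F/II-2 aff ·: Ff|FF
F/II-3 aff I-1×I-2: Ff|FF
F/II-4 ? ·: ff|Ff|FF
F/III-1 aff II-2×II-1: Ff|FF
F/III-2 ? II-3×II-4: ff|Ff|FF
⇒ F over [I-1,I-2,II-1,II-2,II-3,II-4,III-1,III-2]: 243 consistent
N/I-1 un ·: nn
N/I-2 aff ·: Nn
N/II-1 aff I-1×I-2: Nn
N/II-2 aff ·: Nn|NN
N/II-3 un I-1×I-2: nn
N/II-4 aff ·: Nn|NN
N/III-1 aff II-2×II-1: Nn|NN
N/III-2 aff II-3×II-4: Nn
⇒ N over [I-1,I-2,II-1,II-2,II-3,II-4,III-1,III-2]: 8 consistent

II-1 ∈ {FF Nn, Ff Nn}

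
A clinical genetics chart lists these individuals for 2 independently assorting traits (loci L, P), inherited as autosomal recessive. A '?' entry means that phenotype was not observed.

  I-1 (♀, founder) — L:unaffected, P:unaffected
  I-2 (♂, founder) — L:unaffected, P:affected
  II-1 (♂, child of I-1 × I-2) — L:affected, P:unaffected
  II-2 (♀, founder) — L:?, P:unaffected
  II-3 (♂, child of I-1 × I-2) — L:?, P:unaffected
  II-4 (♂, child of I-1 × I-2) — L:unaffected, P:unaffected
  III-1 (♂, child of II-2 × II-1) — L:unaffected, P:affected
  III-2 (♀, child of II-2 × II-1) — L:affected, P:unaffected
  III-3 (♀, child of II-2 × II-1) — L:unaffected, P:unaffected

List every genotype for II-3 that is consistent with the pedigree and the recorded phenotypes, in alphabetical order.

L/I-1 un ·: Ll
L/I-2 un ·: Ll
L/II-1 aff I-1×I-2: ll
L/II-2 ? ·: Ll
L/II-3 ? I-1×I-2: LL|Ll|ll
L/II-4 un I-1×I-2: LL|Ll
L/III-1 un II-2×II-1: Ll
L/III-2 aff II-2×II-1: ll
L/III-3 un II-2×II-1: Ll
⇒ L over [I-1,I-2,II-1,II-2,II-3,II-4,III-1,III-2,III-3]: 6 consistent
P/I-1 un ·: PP|Pp
P/I-2 aff ·: pp
P/II-1 un I-1×I-2: Pp
P/II-2 un ·: Pp
P/II-3 un I-1×I-2: Pp
P/II-4 un I-1×I-2: Pp
P/III-1 aff II-2×II-1: pp
P/III-2 un II-2×II-1: PP|Pp
P/III-3 un II-2×II-1: PP|Pp
⇒ P over [I-1,I-2,II-1,II-2,II-3,II-4,III-1,III-2,III-3]: 8 consistent

II-3 ∈ {LL Pp, Ll Pp, ll Pp}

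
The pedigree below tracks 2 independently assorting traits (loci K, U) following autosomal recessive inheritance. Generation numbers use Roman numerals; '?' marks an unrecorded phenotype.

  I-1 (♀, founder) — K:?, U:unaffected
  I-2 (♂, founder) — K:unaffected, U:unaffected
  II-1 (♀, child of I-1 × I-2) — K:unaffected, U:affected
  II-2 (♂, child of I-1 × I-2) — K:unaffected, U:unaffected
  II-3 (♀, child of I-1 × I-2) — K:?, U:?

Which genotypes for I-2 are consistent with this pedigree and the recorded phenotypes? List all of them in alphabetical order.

K/I-1 ? ·: KK|Kk|kk
K/I-2 un ·: KK|Kk
K/II-1 un I-1×I-2: KK|Kk
K/II-2 un I-1×I-2: KK|Kk
K/II-3 ? I-1×I-2: KK|Kk|kk
⇒ K over [I-1,I-2,II-1,II-2,II-3]: 32 consistent
U/I-1 un ·: Uu
U/I-2 un ·: Uu
U/II-1 aff I-1×I-2: uu
U/II-2 un I-1×I-2: UU|Uu
U/II-3 ? I-1×I-2: UU|Uu|uu
⇒ U over [I-1,I-2,II-1,II-2,II-3]: 6 consistent

I-2 ∈ {KK Uu, Kk Uu}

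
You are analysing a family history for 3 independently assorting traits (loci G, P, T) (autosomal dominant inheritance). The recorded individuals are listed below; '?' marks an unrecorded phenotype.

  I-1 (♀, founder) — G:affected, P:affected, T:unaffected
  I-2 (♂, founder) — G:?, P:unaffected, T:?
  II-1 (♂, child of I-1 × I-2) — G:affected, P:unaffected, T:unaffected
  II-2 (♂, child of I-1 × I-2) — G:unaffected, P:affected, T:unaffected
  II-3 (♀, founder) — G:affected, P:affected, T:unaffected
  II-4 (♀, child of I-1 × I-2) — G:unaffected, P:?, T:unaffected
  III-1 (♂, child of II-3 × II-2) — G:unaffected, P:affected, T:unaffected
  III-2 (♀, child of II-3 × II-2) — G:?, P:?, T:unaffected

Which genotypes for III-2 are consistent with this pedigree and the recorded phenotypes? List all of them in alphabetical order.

G/I-1 aff ·: Gg
G/I-2 ? ·: gg|Gg
G/II-1 aff I-1×I-2: Gg|GG
G/II-2 un I-1×I-2: gg
G/II-3 aff ·: Gg
G/II-4 un I-1×I-2: gg
G/III-1 un II-3×II-2: gg
G/III-2 ? II-3×II-2: gg|Gg
⇒ G over [I-1,I-2,II-1,II-2,II-3,II-4,III-1,III-2]: 6 consistent
P/I-1 aff ·: Pp
P/I-2 un ·: pp
P/II-1 un I-1×I-2: pp
P/II-2 aff I-1×I-2: Pp
P/II-3 aff ·: Pp|PP
P/II-4 ? I-1×I-2: pp|Pp
P/III-1 aff II-3×II-2: Pp|PP
P/III-2 ? II-3×II-2: pp|Pp|PP
⇒ P over [I-1,I-2,II-1,II-2,II-3,II-4,III-1,III-2]: 20 consistent
T/I-1 un ·: tt
T/I-2 ? ·: tt|Tt
T/II-1 un I-1×I-2: tt
T/II-2 un I-1×I-2: tt
T/II-3 un ·: tt
T/II-4 un I-1×I-2: tt
T/III-1 un II-3×II-2: tt
T/III-2 un II-3×II-2: tt
⇒ T over [I-1,I-2,II-1,II-2,II-3,II-4,III-1,III-2]: 2 consistent

III-2 ∈ {Gg PP tt, Gg Pp tt, Gg pp tt, gg PP tt, gg Pp tt, gg pp tt}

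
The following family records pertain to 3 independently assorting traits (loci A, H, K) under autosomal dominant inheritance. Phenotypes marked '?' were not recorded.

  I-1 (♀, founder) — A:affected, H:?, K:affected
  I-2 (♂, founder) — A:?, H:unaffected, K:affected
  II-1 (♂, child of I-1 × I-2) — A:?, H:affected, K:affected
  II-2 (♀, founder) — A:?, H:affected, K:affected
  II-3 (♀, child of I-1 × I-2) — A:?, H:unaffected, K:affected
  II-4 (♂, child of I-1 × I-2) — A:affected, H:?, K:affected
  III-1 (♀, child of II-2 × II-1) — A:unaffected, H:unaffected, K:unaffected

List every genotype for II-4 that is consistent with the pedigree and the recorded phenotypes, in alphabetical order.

II-4 ∈ {AA Hh KK, AA Hh Kk, AA hh KK, AA hh Kk, Aa Hh KK, Aa Hh Kk, Aa hh KK, Aa hh Kk}

A/I-1 aff ·: Aa|AA
A/I-2 ? ·: aa|Aa|AA
A/II-1 ? I-1×I-2: aa|Aa
A/II-2 ? ·: aa|Aa
A/II-3 ? I-1×I-2: aa|Aa|AA
A/II-4 aff I-1×I-2: Aa|AA
A/III-1 un II-2×II-1: aa
⇒ A over [I-1,I-2,II-1,II-2,II-3,II-4,III-1]: 50 consistent
H/I-1 ? ·: Hh
H/I-2 un ·: hh
H/II-1 aff I-1×I-2: Hh
H/II-2 aff ·: Hh
H/II-3 un I-1×I-2: hh
H/II-4 ? I-1×I-2: hh|Hh
H/III-1 un II-2×II-1: hh
⇒ H over [I-1,I-2,II-1,II-2,II-3,II-4,III-1]: 2 consistent
K/I-1 aff ·: Kk|KK
K/I-2 aff ·: Kk|KK
K/II-1 aff I-1×I-2: Kk
K/II-2 aff ·: Kk
K/II-3 aff I-1×I-2: Kk|KK
K/II-4 aff I-1×I-2: Kk|KK
K/III-1 un II-2×II-1: kk
⇒ K over [I-1,I-2,II-1,II-2,II-3,II-4,III-1]: 12 consistent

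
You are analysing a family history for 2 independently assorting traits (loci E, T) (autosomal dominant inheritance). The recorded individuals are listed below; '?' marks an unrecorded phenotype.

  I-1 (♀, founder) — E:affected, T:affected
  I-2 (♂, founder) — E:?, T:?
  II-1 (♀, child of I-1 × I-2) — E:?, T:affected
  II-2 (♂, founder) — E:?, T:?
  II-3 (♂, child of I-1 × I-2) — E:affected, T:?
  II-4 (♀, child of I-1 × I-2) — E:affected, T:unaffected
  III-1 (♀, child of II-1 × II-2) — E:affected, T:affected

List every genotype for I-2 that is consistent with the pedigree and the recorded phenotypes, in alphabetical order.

I-2 ∈ {EE Tt, EE tt, Ee Tt, Ee tt, ee Tt, ee tt}

E/I-1 aff ·: Ee|EE
E/I-2 ? ·: ee|Ee|EE
E/II-1 ? I-1×I-2: ee|Ee|EE
E/II-2 ? ·: ee|Ee|EE
E/II-3 aff I-1×I-2: Ee|EE
E/II-4 aff I-1×I-2: Ee|EE
E/III-1 aff II-1×II-2: Ee|EE
⇒ E over [I-1,I-2,II-1,II-2,II-3,II-4,III-1]: 132 consistent
T/I-1 aff ·: Tt
T/I-2 ? ·: tt|Tt
T/II-1 aff I-1×I-2: Tt|TT
T/II-2 ? ·: tt|Tt|TT
T/II-3 ? I-1×I-2: tt|Tt|TT
T/II-4 un I-1×I-2: tt
T/III-1 aff II-1×II-2: Tt|TT
⇒ T over [I-1,I-2,II-1,II-2,II-3,II-4,III-1]: 37 consistent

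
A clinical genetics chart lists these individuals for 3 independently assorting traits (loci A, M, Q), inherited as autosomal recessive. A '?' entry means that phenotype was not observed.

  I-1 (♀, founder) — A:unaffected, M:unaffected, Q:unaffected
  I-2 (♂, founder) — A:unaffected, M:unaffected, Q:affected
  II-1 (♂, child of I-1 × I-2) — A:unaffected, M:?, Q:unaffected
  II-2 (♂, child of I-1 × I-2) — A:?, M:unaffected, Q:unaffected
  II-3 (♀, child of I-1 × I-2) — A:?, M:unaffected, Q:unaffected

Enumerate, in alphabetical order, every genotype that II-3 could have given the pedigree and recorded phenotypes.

A/I-1 un ·: AA|Aa
A/I-2 un ·: AA|Aa
A/II-1 un I-1×I-2: AA|Aa
A/II-2 ? I-1×I-2: AA|Aa|aa
A/II-3 ? I-1×I-2: AA|Aa|aa
⇒ A over [I-1,I-2,II-1,II-2,II-3]: 35 consistent
M/I-1 un ·: MM|Mm
M/I-2 un ·: MM|Mm
M/II-1 ? I-1×I-2: MM|Mm|mm
M/II-2 un I-1×I-2: MM|Mm
M/II-3 un I-1×I-2: MM|Mm
⇒ M over [I-1,I-2,II-1,II-2,II-3]: 29 consistent
Q/I-1 un ·: QQ|Qq
Q/I-2 aff ·: qq
Q/II-1 un I-1×I-2: Qq
Q/II-2 un I-1×I-2: Qq
Q/II-3 un I-1×I-2: Qq
⇒ Q over [I-1,I-2,II-1,II-2,II-3]: 2 consistent

II-3 ∈ {AA MM Qq, AA Mm Qq, Aa MM Qq, Aa Mm Qq, aa MM Qq, aa Mm Qq}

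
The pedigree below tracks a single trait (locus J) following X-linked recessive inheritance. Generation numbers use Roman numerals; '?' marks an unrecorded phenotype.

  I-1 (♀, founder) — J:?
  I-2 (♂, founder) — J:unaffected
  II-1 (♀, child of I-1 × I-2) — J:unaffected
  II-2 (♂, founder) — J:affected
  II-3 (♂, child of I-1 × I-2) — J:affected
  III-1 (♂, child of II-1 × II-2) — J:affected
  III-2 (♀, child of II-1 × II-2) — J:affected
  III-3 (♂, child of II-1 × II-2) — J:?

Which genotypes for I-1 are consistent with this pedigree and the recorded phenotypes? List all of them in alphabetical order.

I-1 ∈ {X^JX^j, X^jX^j}

J/I-1 ? ·: X^JX^j|X^jX^j
J/I-2 un ·: X^JY
J/II-1 un I-1×I-2: X^JX^j
J/II-2 aff ·: X^jY
J/II-3 aff I-1×I-2: X^jY
J/III-1 aff II-1×II-2: X^jY
J/III-2 aff II-1×II-2: X^jX^j
J/III-3 ? II-1×II-2: X^JY|X^jY
⇒ J over [I-1,I-2,II-1,II-2,II-3,III-1,III-2,III-3]: 4 consistent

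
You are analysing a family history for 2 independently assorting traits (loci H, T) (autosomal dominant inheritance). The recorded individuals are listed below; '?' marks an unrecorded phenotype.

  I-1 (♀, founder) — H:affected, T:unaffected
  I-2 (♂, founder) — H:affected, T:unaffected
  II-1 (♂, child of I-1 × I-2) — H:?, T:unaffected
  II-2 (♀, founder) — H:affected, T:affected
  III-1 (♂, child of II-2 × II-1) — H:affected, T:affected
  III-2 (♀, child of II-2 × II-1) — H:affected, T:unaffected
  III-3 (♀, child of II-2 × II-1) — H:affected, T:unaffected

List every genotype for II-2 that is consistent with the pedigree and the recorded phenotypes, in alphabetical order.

II-2 ∈ {HH Tt, Hh Tt}

H/I-1 aff ·: Hh|HH
H/I-2 aff ·: Hh|HH
H/II-1 ? I-1×I-2: hh|Hh|HH
H/II-2 aff ·: Hh|HH
H/III-1 aff II-2×II-1: Hh|HH
H/III-2 aff II-2×II-1: Hh|HH
H/III-3 aff II-2×II-1: Hh|HH
⇒ H over [I-1,I-2,II-1,II-2,III-1,III-2,III-3]: 86 consistent
T/I-1 un ·: tt
T/I-2 un ·: tt
T/II-1 un I-1×I-2: tt
T/II-2 aff ·: Tt
T/III-1 aff II-2×II-1: Tt
T/III-2 un II-2×II-1: tt
T/III-3 un II-2×II-1: tt
⇒ T over [I-1,I-2,II-1,II-2,III-1,III-2,III-3]: 1 consistent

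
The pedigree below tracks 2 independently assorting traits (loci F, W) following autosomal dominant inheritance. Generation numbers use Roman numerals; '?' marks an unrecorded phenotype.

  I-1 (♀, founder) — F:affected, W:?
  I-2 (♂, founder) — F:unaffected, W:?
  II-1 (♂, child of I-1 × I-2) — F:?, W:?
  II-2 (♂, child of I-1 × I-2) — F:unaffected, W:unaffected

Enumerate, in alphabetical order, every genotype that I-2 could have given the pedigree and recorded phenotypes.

I-2 ∈ {ff Ww, ff ww}

F/I-1 aff ·: Ff
F/I-2 un ·: ff
F/II-1 ? I-1×I-2: ff|Ff
F/II-2 un I-1×I-2: ff
⇒ F over [I-1,I-2,II-1,II-2]: 2 consistent
W/I-1 ? ·: ww|Ww
W/I-2 ? ·: ww|Ww
W/II-1 ? I-1×I-2: ww|Ww|WW
W/II-2 un I-1×I-2: ww
⇒ W over [I-1,I-2,II-1,II-2]: 8 consistent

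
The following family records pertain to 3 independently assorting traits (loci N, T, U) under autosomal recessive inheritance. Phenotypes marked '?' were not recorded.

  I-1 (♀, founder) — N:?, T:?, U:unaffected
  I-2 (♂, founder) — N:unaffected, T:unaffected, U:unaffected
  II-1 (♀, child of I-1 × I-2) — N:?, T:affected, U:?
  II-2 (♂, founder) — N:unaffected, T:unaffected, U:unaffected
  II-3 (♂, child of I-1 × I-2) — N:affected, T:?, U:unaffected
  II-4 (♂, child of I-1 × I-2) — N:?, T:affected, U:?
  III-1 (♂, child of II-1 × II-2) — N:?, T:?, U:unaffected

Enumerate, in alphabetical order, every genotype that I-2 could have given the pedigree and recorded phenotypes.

I-2 ∈ {Nn Tt UU, Nn Tt Uu}

N/I-1 ? ·: Nn|nn
N/I-2 un ·: Nn
N/II-1 ? I-1×I-2: NN|Nn|nn
N/II-2 un ·: NN|Nn
N/II-3 aff I-1×I-2: nn
N/II-4 ? I-1×I-2: NN|Nn|nn
N/III-1 ? II-1×II-2: NN|Nn|nn
⇒ N over [I-1,I-2,II-1,II-2,II-3,II-4,III-1]: 49 consistent
T/I-1 ? ·: Tt|tt
T/I-2 un ·: Tt
T/II-1 aff I-1×I-2: tt
T/II-2 un ·: TT|Tt
T/II-3 ? I-1×I-2: TT|Tt|tt
T/II-4 aff I-1×I-2: tt
T/III-1 ? II-1×II-2: Tt|tt
⇒ T over [I-1,I-2,II-1,II-2,II-3,II-4,III-1]: 15 consistent
U/I-1 un ·: UU|Uu
U/I-2 un ·: UU|Uu
U/II-1 ? I-1×I-2: UU|Uu|uu
U/II-2 un ·: UU|Uu
U/II-3 un I-1×I-2: UU|Uu
U/II-4 ? I-1×I-2: UU|Uu|uu
U/III-1 un II-1×II-2: UU|Uu
⇒ U over [I-1,I-2,II-1,II-2,II-3,II-4,III-1]: 113 consistent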